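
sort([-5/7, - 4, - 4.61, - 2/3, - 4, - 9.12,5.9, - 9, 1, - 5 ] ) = [ - 9.12, - 9  , - 5,  -  4.61, - 4, - 4, - 5/7, - 2/3, 1,5.9 ]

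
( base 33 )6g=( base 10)214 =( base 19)B5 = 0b11010110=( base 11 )185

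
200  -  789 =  - 589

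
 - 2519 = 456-2975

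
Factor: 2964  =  2^2*3^1*13^1*19^1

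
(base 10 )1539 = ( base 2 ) 11000000011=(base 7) 4326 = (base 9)2100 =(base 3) 2010000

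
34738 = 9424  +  25314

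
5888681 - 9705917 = - 3817236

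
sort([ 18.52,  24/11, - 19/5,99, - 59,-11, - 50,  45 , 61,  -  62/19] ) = [ - 59, - 50, - 11,-19/5, - 62/19,24/11, 18.52 , 45,61,99] 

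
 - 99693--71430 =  - 28263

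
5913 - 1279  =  4634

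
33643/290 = 116 + 3/290 = 116.01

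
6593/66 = 99+59/66=99.89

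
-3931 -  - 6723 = 2792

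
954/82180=477/41090 = 0.01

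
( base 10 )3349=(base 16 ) d15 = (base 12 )1B31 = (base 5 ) 101344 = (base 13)16a8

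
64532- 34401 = 30131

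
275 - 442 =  - 167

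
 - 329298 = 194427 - 523725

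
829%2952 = 829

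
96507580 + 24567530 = 121075110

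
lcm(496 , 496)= 496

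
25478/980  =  25 + 489/490 = 26.00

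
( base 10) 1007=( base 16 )3ef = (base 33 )uh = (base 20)2A7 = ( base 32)vf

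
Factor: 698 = 2^1*349^1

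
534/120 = 4 + 9/20 =4.45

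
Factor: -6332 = - 2^2*1583^1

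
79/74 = 1 + 5/74 = 1.07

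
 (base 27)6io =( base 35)3yj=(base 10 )4884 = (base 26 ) 75m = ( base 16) 1314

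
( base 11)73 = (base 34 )2c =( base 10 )80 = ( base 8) 120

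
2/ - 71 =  - 1  +  69/71 = -  0.03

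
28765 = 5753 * 5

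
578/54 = 289/27 = 10.70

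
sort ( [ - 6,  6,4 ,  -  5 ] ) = [ - 6, - 5,4,6] 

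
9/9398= 9/9398 = 0.00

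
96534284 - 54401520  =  42132764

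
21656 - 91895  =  -70239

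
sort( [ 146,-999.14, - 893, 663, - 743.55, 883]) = [ - 999.14, - 893, - 743.55,  146, 663, 883]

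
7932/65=7932/65 = 122.03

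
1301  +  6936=8237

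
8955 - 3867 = 5088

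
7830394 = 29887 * 262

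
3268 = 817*4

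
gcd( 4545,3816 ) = 9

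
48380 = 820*59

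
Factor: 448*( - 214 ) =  - 2^7*7^1*107^1=-  95872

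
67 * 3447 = 230949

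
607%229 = 149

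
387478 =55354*7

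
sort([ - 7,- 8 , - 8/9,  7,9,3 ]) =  [ - 8, - 7,-8/9,3  ,  7, 9]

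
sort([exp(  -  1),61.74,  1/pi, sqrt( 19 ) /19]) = [sqrt (19)/19,1/pi,exp(-1),61.74 ] 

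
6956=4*1739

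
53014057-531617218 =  - 478603161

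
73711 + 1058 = 74769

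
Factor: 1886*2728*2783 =2^4*11^3*23^2*31^1* 41^1 = 14318557264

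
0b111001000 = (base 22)KG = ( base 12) 320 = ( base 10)456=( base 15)206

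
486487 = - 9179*( - 53 ) 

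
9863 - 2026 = 7837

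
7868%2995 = 1878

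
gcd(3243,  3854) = 47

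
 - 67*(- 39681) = 2658627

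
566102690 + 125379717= 691482407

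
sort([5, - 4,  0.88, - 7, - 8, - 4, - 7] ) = [-8, - 7, - 7, - 4, - 4, 0.88,5 ]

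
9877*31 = 306187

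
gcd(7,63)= 7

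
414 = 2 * 207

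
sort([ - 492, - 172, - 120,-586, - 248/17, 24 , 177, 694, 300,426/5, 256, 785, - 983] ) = [ - 983, - 586 , - 492, - 172,-120,-248/17, 24, 426/5,177,256, 300, 694, 785] 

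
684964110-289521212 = 395442898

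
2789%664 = 133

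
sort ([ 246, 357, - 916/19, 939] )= [-916/19, 246, 357,  939 ]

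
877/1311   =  877/1311 = 0.67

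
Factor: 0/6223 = 0^1 =0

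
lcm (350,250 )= 1750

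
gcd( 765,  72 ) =9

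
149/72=2 + 5/72 = 2.07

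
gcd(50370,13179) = 69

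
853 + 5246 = 6099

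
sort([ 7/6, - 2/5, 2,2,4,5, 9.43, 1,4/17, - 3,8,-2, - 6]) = [ - 6,  -  3 , - 2, - 2/5,4/17, 1,  7/6 , 2, 2,4,5, 8 , 9.43]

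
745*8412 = 6266940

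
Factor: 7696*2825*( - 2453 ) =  - 2^4 * 5^2*11^1*13^1*37^1*113^1 * 223^1 = -53331163600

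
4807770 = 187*25710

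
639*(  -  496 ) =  -316944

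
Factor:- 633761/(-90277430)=2^( - 1)*5^( - 1 )*107^1*761^( - 1 )* 5923^1 * 11863^( - 1 ) 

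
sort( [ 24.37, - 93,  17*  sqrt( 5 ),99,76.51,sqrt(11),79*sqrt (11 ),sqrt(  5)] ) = [ - 93, sqrt( 5) , sqrt( 11),24.37,17*sqrt( 5 ), 76.51, 99,79 * sqrt ( 11)] 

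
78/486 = 13/81 = 0.16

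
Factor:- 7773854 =-2^1  *  11^1 * 307^1*1151^1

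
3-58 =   -  55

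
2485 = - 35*( - 71)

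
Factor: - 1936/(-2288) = 11^1*13^( - 1 ) = 11/13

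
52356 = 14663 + 37693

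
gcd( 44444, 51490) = 542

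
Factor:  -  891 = - 3^4*11^1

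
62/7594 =31/3797 = 0.01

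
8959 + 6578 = 15537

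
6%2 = 0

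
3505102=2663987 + 841115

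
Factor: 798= 2^1*3^1 * 7^1*19^1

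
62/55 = 1 + 7/55  =  1.13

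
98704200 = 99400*993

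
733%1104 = 733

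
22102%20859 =1243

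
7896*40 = 315840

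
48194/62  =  777 + 10/31=777.32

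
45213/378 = 119+11/18 = 119.61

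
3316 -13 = 3303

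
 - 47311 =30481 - 77792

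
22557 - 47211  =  -24654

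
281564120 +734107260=1015671380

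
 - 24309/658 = - 37  +  37/658 = - 36.94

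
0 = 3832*0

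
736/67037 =736/67037 = 0.01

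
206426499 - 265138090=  - 58711591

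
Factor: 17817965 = 5^1*11^1*131^1*2473^1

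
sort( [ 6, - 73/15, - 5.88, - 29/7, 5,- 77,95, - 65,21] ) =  [ - 77,  -  65, - 5.88,  -  73/15, - 29/7 , 5,6,21, 95 ]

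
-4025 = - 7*575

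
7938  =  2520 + 5418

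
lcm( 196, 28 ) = 196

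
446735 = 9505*47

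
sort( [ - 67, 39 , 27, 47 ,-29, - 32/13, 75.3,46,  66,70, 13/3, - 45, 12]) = [ - 67,- 45, - 29, - 32/13,  13/3, 12,27 , 39,46,47,66,  70,75.3]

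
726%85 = 46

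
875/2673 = 875/2673=0.33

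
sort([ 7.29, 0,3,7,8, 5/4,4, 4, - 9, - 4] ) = [-9,-4,0,5/4,  3, 4, 4,7, 7.29,8]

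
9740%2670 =1730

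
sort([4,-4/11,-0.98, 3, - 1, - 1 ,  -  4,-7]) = [  -  7,-4, - 1,-1 , - 0.98, - 4/11,3  ,  4]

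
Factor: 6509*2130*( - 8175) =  - 113339589750 = - 2^1*3^2*5^3*23^1*71^1*109^1*283^1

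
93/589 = 3/19 = 0.16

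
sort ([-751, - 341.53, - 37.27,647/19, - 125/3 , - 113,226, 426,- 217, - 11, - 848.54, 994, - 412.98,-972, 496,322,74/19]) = [ - 972, - 848.54, - 751,-412.98,  -  341.53, - 217,-113, - 125/3, - 37.27, - 11,74/19,647/19, 226,  322,426, 496,994] 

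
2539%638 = 625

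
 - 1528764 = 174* (- 8786 ) 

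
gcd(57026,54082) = 2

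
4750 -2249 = 2501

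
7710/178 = 3855/89=43.31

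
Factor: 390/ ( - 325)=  - 6/5= -2^1*3^1*5^( - 1) 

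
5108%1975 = 1158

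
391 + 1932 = 2323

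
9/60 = 3/20 = 0.15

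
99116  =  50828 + 48288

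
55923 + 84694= 140617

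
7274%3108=1058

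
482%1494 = 482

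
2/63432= 1/31716 = 0.00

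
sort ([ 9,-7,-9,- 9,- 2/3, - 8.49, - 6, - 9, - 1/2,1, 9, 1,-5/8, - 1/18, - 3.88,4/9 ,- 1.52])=[ - 9, - 9,-9, - 8.49,-7,  -  6, -3.88, - 1.52, - 2/3,-5/8,-1/2,-1/18, 4/9,1, 1,  9,9]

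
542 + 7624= 8166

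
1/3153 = 1/3153  =  0.00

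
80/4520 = 2/113 = 0.02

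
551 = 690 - 139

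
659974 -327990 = 331984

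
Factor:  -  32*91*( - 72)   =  209664 = 2^8*3^2*7^1*13^1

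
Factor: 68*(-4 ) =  - 2^4*17^1 = -  272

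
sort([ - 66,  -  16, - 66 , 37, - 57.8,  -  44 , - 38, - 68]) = [ - 68, - 66, - 66 , - 57.8,- 44, - 38, - 16,37 ]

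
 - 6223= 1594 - 7817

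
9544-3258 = 6286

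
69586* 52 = 3618472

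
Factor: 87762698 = 2^1*5657^1*7757^1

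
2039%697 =645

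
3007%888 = 343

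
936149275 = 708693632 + 227455643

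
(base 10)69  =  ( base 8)105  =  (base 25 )2J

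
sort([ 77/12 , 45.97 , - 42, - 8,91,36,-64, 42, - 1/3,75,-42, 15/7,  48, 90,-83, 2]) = [ - 83,- 64,-42,  -  42,-8, - 1/3,2,15/7,77/12  ,  36,42,45.97,  48,75, 90,  91]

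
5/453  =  5/453  =  0.01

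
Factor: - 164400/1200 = -137  =  -137^1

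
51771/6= 8628+1/2=8628.50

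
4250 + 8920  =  13170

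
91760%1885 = 1280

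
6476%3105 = 266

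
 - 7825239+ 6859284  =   - 965955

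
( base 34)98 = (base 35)8y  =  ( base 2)100111010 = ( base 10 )314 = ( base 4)10322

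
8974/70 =128 + 1/5 = 128.20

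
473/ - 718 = -1 + 245/718= -0.66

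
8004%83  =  36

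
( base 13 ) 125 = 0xc8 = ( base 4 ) 3020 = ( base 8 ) 310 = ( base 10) 200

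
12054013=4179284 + 7874729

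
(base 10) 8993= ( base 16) 2321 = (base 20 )129D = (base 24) FEH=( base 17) 1E20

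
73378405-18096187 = 55282218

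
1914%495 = 429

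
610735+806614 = 1417349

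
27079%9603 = 7873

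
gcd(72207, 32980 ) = 1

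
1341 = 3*447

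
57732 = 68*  849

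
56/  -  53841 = -1 + 53785/53841  =  - 0.00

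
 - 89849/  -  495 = 181 +254/495=181.51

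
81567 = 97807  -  16240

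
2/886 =1/443 = 0.00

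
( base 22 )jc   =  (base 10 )430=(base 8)656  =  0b110101110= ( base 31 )dr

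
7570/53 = 7570/53 = 142.83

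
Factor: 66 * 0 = 0=0^1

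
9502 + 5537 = 15039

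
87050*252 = 21936600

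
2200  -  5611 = - 3411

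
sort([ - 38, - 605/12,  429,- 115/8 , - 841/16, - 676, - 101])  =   [ - 676, - 101, - 841/16,  -  605/12, - 38 ,-115/8 , 429 ] 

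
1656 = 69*24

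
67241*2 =134482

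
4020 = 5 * 804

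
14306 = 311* 46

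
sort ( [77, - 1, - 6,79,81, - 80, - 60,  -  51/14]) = [ - 80, - 60, - 6, - 51/14, - 1,77, 79, 81] 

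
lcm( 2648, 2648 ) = 2648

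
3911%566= 515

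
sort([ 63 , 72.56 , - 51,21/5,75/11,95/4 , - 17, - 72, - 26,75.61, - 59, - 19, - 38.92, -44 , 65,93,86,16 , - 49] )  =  [ - 72, - 59,  -  51,  -  49,- 44, - 38.92,-26,-19, - 17,21/5, 75/11, 16,  95/4, 63, 65, 72.56,75.61 , 86,93] 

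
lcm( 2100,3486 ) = 174300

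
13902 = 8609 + 5293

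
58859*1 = 58859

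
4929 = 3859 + 1070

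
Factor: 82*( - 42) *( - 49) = 2^2*3^1*7^3*41^1 = 168756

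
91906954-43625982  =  48280972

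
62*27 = 1674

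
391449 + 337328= 728777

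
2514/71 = 35 + 29/71 = 35.41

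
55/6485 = 11/1297 = 0.01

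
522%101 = 17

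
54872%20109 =14654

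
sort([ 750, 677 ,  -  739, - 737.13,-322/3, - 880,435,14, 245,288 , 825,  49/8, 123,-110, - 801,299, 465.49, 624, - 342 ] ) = [ - 880, - 801, - 739, - 737.13, - 342, - 110, - 322/3, 49/8,  14, 123, 245,288,299,435, 465.49,  624 , 677 , 750, 825]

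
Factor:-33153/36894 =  - 257/286= - 2^( - 1) * 11^( - 1)*13^( - 1 )* 257^1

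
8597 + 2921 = 11518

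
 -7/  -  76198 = 7/76198 = 0.00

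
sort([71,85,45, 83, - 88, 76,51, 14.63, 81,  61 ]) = [ - 88,14.63 , 45, 51 , 61, 71,76, 81,83  ,  85 ] 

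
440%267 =173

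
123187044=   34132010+89055034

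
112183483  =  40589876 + 71593607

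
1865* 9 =16785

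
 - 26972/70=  - 13486/35 = -  385.31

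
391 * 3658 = 1430278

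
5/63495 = 1/12699=0.00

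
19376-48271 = -28895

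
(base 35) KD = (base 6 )3145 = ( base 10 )713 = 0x2c9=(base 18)23b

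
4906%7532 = 4906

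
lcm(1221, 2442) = 2442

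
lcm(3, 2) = 6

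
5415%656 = 167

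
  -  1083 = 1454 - 2537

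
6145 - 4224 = 1921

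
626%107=91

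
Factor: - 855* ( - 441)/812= 2^ (-2)*3^4*5^1*7^1*19^1*29^(  -  1)=53865/116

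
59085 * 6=354510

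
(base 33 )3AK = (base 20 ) 90H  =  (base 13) 1853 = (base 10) 3617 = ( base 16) E21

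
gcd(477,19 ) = 1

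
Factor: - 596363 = -596363^1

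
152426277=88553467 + 63872810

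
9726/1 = 9726 =9726.00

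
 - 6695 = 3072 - 9767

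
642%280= 82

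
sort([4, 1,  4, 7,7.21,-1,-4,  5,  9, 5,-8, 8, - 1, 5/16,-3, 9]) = [  -  8, - 4,-3, - 1,-1, 5/16,1, 4, 4 , 5,5, 7, 7.21, 8,9, 9 ]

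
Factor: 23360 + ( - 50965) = -5^1 * 5521^1 = -27605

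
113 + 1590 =1703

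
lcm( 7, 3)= 21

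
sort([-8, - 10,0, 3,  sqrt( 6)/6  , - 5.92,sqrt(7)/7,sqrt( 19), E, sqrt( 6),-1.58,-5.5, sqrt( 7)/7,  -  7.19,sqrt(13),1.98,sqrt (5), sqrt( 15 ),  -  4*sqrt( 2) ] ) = [ - 10, - 8, - 7.19, - 5.92,-4*sqrt(2) , - 5.5, - 1.58,0,sqrt( 7)/7,sqrt( 7 ) /7, sqrt(6)/6,1.98,sqrt( 5 ), sqrt( 6) , E , 3,sqrt( 13 ),sqrt(15 ),sqrt(19)] 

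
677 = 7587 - 6910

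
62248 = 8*7781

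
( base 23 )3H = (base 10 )86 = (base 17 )51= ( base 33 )2k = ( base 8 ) 126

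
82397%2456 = 1349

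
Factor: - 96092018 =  - 2^1*11^1*4367819^1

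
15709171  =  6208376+9500795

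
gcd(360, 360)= 360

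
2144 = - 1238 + 3382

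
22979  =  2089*11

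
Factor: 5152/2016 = 23/9 =3^ ( - 2 )*23^1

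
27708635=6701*4135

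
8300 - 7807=493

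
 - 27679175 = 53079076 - 80758251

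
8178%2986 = 2206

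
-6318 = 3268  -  9586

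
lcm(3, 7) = 21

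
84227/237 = 84227/237 = 355.39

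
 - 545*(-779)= 424555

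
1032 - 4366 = -3334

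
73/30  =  2 + 13/30 = 2.43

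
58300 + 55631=113931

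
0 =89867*0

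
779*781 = 608399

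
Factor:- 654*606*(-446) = 2^3*3^2*101^1*109^1*223^1= 176760504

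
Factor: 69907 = 53^1*1319^1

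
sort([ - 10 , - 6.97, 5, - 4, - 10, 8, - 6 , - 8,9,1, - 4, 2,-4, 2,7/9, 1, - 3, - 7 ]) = [ - 10, - 10, -8, - 7  , - 6.97, - 6, - 4, - 4,-4 ,  -  3, 7/9, 1, 1,2, 2, 5  ,  8  ,  9 ] 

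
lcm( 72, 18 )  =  72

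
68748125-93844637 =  - 25096512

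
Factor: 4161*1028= 4277508 = 2^2*3^1 *19^1*73^1*257^1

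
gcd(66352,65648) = 176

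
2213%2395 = 2213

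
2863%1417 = 29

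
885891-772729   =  113162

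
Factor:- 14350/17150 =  - 41/49 = -7^( - 2)*41^1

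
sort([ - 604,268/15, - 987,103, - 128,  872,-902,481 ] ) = [ - 987, - 902,  -  604,-128,268/15,103,481, 872 ] 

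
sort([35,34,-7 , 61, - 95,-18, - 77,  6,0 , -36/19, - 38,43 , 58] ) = [ - 95,-77 , -38,-18,-7, - 36/19,0,6,34,35,  43, 58,61] 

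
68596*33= 2263668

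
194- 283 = - 89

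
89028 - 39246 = 49782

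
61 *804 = 49044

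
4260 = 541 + 3719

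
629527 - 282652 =346875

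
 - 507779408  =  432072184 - 939851592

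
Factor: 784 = 2^4*7^2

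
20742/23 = 901 + 19/23 = 901.83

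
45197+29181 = 74378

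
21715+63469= 85184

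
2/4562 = 1/2281=   0.00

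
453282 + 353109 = 806391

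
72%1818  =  72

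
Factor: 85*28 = 2^2*5^1*7^1* 17^1 = 2380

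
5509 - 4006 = 1503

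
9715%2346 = 331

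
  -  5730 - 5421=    - 11151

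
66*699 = 46134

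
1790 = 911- - 879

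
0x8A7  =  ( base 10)2215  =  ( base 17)7b5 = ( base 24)3K7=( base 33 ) 214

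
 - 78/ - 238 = 39/119 = 0.33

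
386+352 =738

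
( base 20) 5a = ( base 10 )110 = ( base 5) 420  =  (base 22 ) 50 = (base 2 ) 1101110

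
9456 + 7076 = 16532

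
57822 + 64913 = 122735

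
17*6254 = 106318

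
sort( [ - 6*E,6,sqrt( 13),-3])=[ -6* E,-3 , sqrt( 13),6 ] 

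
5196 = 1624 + 3572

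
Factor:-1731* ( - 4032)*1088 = 2^12*3^3*7^1*17^1*577^1 = 7593578496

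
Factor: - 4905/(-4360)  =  9/8 = 2^(-3)*3^2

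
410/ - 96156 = - 205/48078 = -0.00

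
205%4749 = 205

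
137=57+80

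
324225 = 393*825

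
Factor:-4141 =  - 41^1 * 101^1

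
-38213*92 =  - 3515596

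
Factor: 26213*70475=5^2 * 11^1*2383^1*2819^1 = 1847361175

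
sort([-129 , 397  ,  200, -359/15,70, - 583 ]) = [ - 583 , -129, - 359/15, 70, 200,397]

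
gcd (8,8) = 8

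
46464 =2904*16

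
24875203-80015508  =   - 55140305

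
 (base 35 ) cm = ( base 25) HH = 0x1ba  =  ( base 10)442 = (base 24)ia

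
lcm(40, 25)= 200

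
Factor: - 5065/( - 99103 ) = 5^1*1013^1*99103^ ( - 1)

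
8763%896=699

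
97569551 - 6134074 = 91435477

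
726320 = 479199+247121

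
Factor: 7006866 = 2^1 * 3^1*1167811^1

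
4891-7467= - 2576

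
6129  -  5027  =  1102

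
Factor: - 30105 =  - 3^3*  5^1 * 223^1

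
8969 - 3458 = 5511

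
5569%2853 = 2716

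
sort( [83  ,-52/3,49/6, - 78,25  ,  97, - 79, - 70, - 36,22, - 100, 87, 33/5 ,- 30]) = [ - 100, - 79, - 78, - 70,-36, - 30,-52/3,33/5,49/6,22,25,83,87,97]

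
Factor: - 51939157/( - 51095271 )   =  3^( - 1 )*37^1*139^1*10099^1 * 17031757^( - 1)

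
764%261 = 242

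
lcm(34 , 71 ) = 2414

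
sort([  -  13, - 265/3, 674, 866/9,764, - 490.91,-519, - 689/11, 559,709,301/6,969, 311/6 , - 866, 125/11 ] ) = [  -  866, - 519, - 490.91, - 265/3, - 689/11,-13, 125/11, 301/6, 311/6,866/9, 559,674,709, 764 , 969]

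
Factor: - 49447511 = - 31^1 * 1595081^1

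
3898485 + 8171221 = 12069706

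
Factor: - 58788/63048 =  - 2^( - 1)*3^1 * 23^1*37^( - 1 ) = - 69/74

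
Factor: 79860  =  2^2  *  3^1*5^1*11^3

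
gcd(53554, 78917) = 1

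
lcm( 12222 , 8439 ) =354438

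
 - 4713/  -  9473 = 4713/9473 = 0.50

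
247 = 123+124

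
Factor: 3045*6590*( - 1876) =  - 37644847800= - 2^3*3^1*5^2 * 7^2*29^1*67^1*659^1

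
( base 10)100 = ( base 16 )64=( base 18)5a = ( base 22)4C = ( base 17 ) 5f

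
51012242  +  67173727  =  118185969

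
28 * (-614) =  -  17192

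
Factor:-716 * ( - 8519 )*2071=12632279884  =  2^2 * 7^1*19^1*109^1*179^1*1217^1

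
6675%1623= 183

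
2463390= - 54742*( - 45)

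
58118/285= 58118/285 =203.92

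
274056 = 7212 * 38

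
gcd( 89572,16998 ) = 2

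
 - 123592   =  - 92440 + -31152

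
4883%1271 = 1070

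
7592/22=3796/11 = 345.09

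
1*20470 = 20470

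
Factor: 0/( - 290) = 0^1 = 0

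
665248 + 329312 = 994560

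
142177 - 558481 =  - 416304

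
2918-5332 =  - 2414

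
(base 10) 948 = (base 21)233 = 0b1110110100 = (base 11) 792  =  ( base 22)1L2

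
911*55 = 50105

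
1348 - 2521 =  - 1173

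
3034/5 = 606+ 4/5 = 606.80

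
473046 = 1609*294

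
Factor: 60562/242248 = 2^( - 2 ) = 1/4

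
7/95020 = 7/95020 = 0.00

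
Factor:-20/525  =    -  2^2  *  3^( - 1)*5^( - 1)*7^( - 1)= - 4/105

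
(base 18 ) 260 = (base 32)nk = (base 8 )1364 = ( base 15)356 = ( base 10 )756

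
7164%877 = 148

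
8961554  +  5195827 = 14157381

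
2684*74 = 198616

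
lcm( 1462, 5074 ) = 86258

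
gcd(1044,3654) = 522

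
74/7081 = 74/7081 = 0.01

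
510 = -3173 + 3683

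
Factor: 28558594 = 2^1*23^2 * 26993^1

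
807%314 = 179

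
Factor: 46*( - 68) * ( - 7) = 21896 = 2^3*7^1*17^1 * 23^1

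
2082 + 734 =2816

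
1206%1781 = 1206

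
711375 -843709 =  - 132334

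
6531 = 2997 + 3534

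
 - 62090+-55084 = -117174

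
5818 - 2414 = 3404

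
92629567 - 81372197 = 11257370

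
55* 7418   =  407990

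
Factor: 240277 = 241^1*997^1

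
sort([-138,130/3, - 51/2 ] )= [ - 138, - 51/2,  130/3 ] 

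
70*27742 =1941940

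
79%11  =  2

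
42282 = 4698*9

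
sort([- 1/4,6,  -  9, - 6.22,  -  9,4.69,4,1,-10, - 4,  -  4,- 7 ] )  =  [ - 10  , - 9,  -  9, - 7, - 6.22, - 4, - 4, - 1/4,1, 4,4.69,6 ]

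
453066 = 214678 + 238388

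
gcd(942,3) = 3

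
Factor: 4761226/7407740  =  2^ ( - 1 )*5^ ( - 1 )*370387^(-1 )*2380613^1 = 2380613/3703870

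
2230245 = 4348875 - 2118630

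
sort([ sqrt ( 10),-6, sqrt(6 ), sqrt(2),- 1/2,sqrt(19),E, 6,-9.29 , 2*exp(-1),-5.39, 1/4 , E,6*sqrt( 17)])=[-9.29,-6, - 5.39, - 1/2, 1/4,2*exp ( - 1),sqrt(2 ),sqrt(6), E,E,  sqrt ( 10), sqrt(19 ), 6, 6 *sqrt(17)] 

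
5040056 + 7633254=12673310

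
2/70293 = 2/70293= 0.00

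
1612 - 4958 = - 3346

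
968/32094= 484/16047 = 0.03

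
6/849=2/283 = 0.01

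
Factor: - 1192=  - 2^3*149^1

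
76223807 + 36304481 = 112528288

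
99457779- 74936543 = 24521236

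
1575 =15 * 105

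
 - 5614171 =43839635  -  49453806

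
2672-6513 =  - 3841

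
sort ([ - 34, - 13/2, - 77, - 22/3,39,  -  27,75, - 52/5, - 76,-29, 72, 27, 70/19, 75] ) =[ - 77, - 76, - 34,  -  29,-27,-52/5, - 22/3,  -  13/2 , 70/19, 27 , 39,  72,75, 75]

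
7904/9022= 304/347 = 0.88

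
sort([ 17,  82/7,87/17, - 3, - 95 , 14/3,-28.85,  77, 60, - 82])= [ - 95, - 82,-28.85, - 3 , 14/3,87/17,82/7,17,60,77] 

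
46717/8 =46717/8 = 5839.62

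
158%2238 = 158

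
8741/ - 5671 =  - 2+2601/5671= - 1.54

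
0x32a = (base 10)810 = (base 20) 20A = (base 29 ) rr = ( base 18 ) 290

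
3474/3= 1158 = 1158.00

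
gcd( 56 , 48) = 8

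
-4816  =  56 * ( - 86 ) 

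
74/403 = 74/403 = 0.18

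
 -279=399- 678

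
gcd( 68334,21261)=3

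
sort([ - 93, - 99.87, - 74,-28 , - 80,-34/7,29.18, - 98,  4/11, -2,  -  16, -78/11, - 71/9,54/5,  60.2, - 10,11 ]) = [-99.87, - 98, - 93, - 80, - 74 , - 28, - 16, - 10, - 71/9 , - 78/11, - 34/7, - 2,4/11, 54/5,  11,29.18, 60.2 ] 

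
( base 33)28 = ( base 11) 68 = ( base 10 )74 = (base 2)1001010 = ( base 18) 42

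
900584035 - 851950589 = 48633446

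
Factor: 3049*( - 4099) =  - 3049^1 * 4099^1= - 12497851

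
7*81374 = 569618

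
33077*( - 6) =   -  198462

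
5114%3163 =1951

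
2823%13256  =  2823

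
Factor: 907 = 907^1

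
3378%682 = 650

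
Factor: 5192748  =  2^2*3^4*11^1*31^1 * 47^1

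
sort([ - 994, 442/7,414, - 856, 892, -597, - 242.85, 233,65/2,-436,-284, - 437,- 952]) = [-994 ,-952,-856,-597, - 437,- 436 , - 284, - 242.85,65/2, 442/7,233, 414, 892 ]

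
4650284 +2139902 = 6790186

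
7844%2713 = 2418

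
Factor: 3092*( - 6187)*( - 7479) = 2^2 * 3^3*23^1 * 269^1*277^1*773^1 = 143074795716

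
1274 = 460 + 814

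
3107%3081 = 26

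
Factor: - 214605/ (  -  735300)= 251/860 = 2^ (-2 ) * 5^(-1)*43^( - 1)*251^1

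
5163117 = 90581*57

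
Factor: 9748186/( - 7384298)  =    -  4874093/3692149 =-  7^1 * 43^1*461^( - 1 )*8009^( - 1)*16193^1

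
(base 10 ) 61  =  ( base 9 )67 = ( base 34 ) 1R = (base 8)75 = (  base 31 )1u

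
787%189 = 31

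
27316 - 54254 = - 26938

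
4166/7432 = 2083/3716 = 0.56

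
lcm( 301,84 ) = 3612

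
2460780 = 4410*558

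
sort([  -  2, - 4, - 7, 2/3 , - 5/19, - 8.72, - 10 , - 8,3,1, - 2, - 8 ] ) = [ - 10, - 8.72, - 8, - 8, - 7, - 4, - 2, - 2, - 5/19, 2/3,1,3]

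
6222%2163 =1896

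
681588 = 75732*9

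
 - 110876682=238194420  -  349071102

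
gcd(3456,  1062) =18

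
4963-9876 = - 4913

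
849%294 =261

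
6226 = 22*283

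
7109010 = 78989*90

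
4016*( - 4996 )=  -  20063936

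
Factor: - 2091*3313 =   -  3^1 * 17^1*41^1*3313^1 = -6927483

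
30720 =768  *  40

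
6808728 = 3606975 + 3201753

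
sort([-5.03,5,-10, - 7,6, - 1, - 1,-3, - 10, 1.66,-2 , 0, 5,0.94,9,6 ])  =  [ - 10, - 10,-7, - 5.03,  -  3, - 2, - 1,-1,0,0.94, 1.66,5,5,6,  6,9]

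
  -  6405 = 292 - 6697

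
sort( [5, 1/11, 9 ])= [1/11,5,9 ] 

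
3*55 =165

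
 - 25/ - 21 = 25/21 = 1.19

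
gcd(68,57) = 1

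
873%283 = 24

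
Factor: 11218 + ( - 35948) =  - 24730 =- 2^1 * 5^1 * 2473^1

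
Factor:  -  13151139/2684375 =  - 3^1*5^ ( - 5)*859^( - 1)*4383713^1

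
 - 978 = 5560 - 6538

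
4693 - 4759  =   - 66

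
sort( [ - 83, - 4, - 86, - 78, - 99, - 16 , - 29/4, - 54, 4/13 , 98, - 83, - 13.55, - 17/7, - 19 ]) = [ - 99, - 86, - 83, - 83, - 78, - 54, - 19, - 16, - 13.55,  -  29/4, - 4, - 17/7, 4/13,  98 ] 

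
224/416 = 7/13= 0.54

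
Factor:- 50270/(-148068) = 2^ ( - 1) * 3^( - 4)*5^1 *11^1 = 55/162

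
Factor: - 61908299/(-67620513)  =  3^( - 1 )*61^(  -  1 ) * 223^ (-1) *1657^( - 1 )*61908299^1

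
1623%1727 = 1623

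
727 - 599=128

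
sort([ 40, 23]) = [ 23, 40 ]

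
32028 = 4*8007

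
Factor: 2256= 2^4*3^1*47^1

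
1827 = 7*261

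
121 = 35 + 86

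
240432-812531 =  - 572099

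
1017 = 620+397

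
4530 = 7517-2987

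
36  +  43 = 79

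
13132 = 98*134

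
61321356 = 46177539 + 15143817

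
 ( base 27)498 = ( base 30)3FH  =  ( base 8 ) 6137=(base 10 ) 3167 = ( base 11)241a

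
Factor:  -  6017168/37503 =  - 2^4*3^( - 4)*23^1*83^1*197^1*463^( - 1 )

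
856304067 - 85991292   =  770312775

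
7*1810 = 12670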